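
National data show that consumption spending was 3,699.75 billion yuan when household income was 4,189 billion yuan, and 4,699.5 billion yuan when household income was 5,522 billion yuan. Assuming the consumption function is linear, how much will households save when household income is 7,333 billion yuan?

MPC = (4699.5 − 3699.75)/(5522 − 4189) = 999.75/1333 = 0.75
a = 3699.75 − 0.75(4189) = 3699.75 − 3141.75 = 558
C = 558 + 0.75(7333) = 6057.75
S = 7333 − 6057.75 = 1275.25

S = 1275.25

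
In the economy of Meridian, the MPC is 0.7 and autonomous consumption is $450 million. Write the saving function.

S = Y − C = Y − (450 + 0.7Y) = -450 + (1 − 0.7)Y

S = -450 + 0.3Y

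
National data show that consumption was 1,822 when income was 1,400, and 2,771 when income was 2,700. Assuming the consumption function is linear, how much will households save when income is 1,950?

MPC = (2771 − 1822)/(2700 − 1400) = 949/1300 = 0.73
a = 1822 − 0.73(1400) = 1822 − 1022 = 800
C = 800 + 0.73(1950) = 2223.5
S = 1950 − 2223.5 = -273.5

S = -273.5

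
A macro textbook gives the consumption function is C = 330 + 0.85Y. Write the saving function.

S = -330 + 0.15Y

S = Y − C = Y − (330 + 0.85Y) = -330 + (1 − 0.85)Y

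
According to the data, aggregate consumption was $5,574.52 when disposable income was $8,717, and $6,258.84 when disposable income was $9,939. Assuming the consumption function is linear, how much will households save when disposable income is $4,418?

MPC = (6258.84 − 5574.52)/(9939 − 8717) = 684.32/1222 = 0.56
a = 5574.52 − 0.56(8717) = 5574.52 − 4881.52 = 693
C = 693 + 0.56(4418) = 3167.08
S = 4418 − 3167.08 = 1250.92

S = 1250.92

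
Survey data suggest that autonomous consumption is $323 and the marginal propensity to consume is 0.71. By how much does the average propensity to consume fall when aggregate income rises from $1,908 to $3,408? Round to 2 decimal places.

ΔAPC = 0.07

At Y = 1908: C = 323 + 0.71(1908) = 1677.68, APC = 1677.68/1908 = 0.879
At Y = 3408: C = 2742.68, APC = 2742.68/3408 = 0.805
Fall in APC = 0.879 − 0.805 = 0.074 ≈ 0.07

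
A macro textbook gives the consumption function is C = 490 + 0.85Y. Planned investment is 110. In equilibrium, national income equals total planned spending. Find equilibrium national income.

Y = 4000

Y = C + I = 490 + 0.85Y + 110
Y − 0.85Y = 600
0.15Y = 600, so Y = 600/0.15 = 4000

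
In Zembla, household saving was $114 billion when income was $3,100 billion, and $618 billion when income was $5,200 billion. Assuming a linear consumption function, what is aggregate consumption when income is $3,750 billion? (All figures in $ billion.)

MPS = ΔS/ΔY = (618 − 114)/(5200 − 3100) = 504/2100 = 0.24
MPC = 1 − MPS = 0.76
Autonomous saving = 114 − 0.24(3100) = -630, so a = 630
C = 630 + 0.76(3750) = 630 + 2850 = 3480

C = 3480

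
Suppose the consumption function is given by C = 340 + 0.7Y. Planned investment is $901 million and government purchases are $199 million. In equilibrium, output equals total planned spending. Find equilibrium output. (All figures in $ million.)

Y = 4800

Y = C + I + G = 340 + 0.7Y + 901 + 199
Y − 0.7Y = 1440
0.3Y = 1440, so Y = 1440/0.3 = 4800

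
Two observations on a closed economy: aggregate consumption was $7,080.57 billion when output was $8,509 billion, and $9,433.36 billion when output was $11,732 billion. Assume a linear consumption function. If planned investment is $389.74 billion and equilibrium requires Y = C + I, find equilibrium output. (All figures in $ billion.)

Y = 4662

MPC = (9433.36 − 7080.57)/(11732 − 8509) = 2352.79/3223 = 0.73
a = 7080.57 − 0.73(8509) = 869
Equilibrium: Y = 869 + 0.73Y + 389.74
0.27Y = 1258.74, so Y = 1258.74/0.27 = 4662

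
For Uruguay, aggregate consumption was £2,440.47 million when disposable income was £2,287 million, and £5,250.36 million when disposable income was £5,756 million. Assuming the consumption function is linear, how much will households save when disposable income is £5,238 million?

MPC = (5250.36 − 2440.47)/(5756 − 2287) = 2809.89/3469 = 0.81
a = 2440.47 − 0.81(2287) = 2440.47 − 1852.47 = 588
C = 588 + 0.81(5238) = 4830.78
S = 5238 − 4830.78 = 407.22

S = 407.22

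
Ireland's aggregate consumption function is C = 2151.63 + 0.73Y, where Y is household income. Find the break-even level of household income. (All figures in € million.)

At break-even, C = Y: 2151.63 + 0.73Y = Y
0.27Y = 2151.63, so Y = 2151.63/0.27 = 7969

Y = 7969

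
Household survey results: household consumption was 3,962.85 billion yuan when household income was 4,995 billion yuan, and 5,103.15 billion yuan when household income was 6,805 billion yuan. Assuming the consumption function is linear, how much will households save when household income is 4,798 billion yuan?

MPC = (5103.15 − 3962.85)/(6805 − 4995) = 1140.3/1810 = 0.63
a = 3962.85 − 0.63(4995) = 3962.85 − 3146.85 = 816
C = 816 + 0.63(4798) = 3838.74
S = 4798 − 3838.74 = 959.26

S = 959.26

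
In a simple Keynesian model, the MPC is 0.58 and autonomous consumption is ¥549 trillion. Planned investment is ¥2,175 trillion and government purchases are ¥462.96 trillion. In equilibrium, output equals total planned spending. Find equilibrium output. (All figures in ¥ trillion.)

Y = 7588

Y = C + I + G = 549 + 0.58Y + 2175 + 462.96
Y − 0.58Y = 3186.96
0.42Y = 3186.96, so Y = 3186.96/0.42 = 7588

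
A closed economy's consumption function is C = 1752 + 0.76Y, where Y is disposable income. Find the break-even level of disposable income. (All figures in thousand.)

Y = 7300

At break-even, C = Y: 1752 + 0.76Y = Y
0.24Y = 1752, so Y = 1752/0.24 = 7300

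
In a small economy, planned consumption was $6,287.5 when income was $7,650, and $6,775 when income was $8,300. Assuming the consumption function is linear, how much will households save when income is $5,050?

MPC = (6775 − 6287.5)/(8300 − 7650) = 487.5/650 = 0.75
a = 6287.5 − 0.75(7650) = 6287.5 − 5737.5 = 550
C = 550 + 0.75(5050) = 4337.5
S = 5050 − 4337.5 = 712.5

S = 712.5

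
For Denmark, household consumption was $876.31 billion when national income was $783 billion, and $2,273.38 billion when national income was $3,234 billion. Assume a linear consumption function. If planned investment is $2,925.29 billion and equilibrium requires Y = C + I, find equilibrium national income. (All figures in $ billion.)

Y = 7803

MPC = (2273.38 − 876.31)/(3234 − 783) = 1397.07/2451 = 0.57
a = 876.31 − 0.57(783) = 430
Equilibrium: Y = 430 + 0.57Y + 2925.29
0.43Y = 3355.29, so Y = 3355.29/0.43 = 7803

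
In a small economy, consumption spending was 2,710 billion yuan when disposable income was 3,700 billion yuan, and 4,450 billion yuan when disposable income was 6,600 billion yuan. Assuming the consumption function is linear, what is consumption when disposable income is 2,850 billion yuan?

MPC = (4450 − 2710)/(6600 − 3700) = 1740/2900 = 0.6
a = 2710 − 0.6(3700) = 2710 − 2220 = 490
C = 490 + 0.6(2850) = 490 + 1710 = 2200

C = 2200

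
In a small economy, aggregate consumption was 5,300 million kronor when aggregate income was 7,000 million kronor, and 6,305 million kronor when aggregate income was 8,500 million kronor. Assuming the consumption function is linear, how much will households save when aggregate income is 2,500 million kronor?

MPC = (6305 − 5300)/(8500 − 7000) = 1005/1500 = 0.67
a = 5300 − 0.67(7000) = 5300 − 4690 = 610
C = 610 + 0.67(2500) = 2285
S = 2500 − 2285 = 215

S = 215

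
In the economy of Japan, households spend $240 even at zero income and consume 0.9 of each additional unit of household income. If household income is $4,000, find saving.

C = 240 + 0.9(4000) = 240 + 3600 = 3840
S = Y − C = 4000 − 3840 = 160

S = 160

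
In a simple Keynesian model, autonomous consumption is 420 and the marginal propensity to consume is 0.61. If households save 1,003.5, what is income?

Y = 3650

S = Y − C = -420 + 0.39Y
-420 + 0.39Y = 1003.5, so 0.39Y = 1423.5 and Y = 3650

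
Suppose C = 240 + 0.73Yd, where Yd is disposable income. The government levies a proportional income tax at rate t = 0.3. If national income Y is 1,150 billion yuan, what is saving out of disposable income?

S = -22.65

Yd = (1 − 0.3)(1150) = 0.7(1150) = 805
C = 240 + 0.73(805) = 240 + 587.65 = 827.65
S = Yd − C = 805 − 827.65 = -22.65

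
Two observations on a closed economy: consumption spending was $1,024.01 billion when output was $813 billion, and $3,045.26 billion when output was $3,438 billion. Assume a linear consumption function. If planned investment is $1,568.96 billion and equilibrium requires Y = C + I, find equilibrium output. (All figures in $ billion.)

Y = 8552

MPC = (3045.26 − 1024.01)/(3438 − 813) = 2021.25/2625 = 0.77
a = 1024.01 − 0.77(813) = 398
Equilibrium: Y = 398 + 0.77Y + 1568.96
0.23Y = 1966.96, so Y = 1966.96/0.23 = 8552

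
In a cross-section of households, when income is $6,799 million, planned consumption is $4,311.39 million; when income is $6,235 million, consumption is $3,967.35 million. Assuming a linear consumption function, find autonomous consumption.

a = 164

MPC = ΔC/ΔY = (4311.39 − 3967.35)/(6799 − 6235) = 344.04/564 = 0.61
a = C − MPC·Y = 3967.35 − 0.61(6235) = 3967.35 − 3803.35 = 164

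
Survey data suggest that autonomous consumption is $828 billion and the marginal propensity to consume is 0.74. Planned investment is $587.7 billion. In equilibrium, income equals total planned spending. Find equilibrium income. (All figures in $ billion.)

Y = C + I = 828 + 0.74Y + 587.7
Y − 0.74Y = 1415.7
0.26Y = 1415.7, so Y = 1415.7/0.26 = 5445

Y = 5445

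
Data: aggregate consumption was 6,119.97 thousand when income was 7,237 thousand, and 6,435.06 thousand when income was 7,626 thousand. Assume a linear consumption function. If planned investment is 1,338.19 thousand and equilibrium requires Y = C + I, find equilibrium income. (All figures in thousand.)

Y = 8401

MPC = (6435.06 − 6119.97)/(7626 − 7237) = 315.09/389 = 0.81
a = 6119.97 − 0.81(7237) = 258
Equilibrium: Y = 258 + 0.81Y + 1338.19
0.19Y = 1596.19, so Y = 1596.19/0.19 = 8401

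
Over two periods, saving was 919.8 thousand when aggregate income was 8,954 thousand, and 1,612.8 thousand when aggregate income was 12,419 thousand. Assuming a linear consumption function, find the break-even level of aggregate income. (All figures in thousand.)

MPS = ΔS/ΔY = (1612.8 − 919.8)/(12419 − 8954) = 693/3465 = 0.2
MPC = 1 − MPS = 0.8
From S(8954) = 919.8: −a + 0.2(8954) = 919.8, so a = 1790.8 − 919.8 = 871
Break-even (S = 0): Y = a/MPS = 871/0.2 = 4355

Y = 4355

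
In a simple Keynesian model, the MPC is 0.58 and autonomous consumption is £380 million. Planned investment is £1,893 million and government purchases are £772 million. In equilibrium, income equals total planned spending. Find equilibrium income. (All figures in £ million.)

Y = C + I + G = 380 + 0.58Y + 1893 + 772
Y − 0.58Y = 3045
0.42Y = 3045, so Y = 3045/0.42 = 7250

Y = 7250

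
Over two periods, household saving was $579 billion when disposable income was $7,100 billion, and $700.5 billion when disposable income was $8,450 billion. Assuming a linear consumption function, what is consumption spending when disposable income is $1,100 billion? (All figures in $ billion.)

MPS = ΔS/ΔY = (700.5 − 579)/(8450 − 7100) = 121.5/1350 = 0.09
MPC = 1 − MPS = 0.91
Autonomous saving = 579 − 0.09(7100) = -60, so a = 60
C = 60 + 0.91(1100) = 60 + 1001 = 1061

C = 1061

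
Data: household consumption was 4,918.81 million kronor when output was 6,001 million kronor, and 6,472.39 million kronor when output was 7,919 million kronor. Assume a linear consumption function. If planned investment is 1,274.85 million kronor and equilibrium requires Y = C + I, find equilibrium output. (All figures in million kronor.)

Y = 7015

MPC = (6472.39 − 4918.81)/(7919 − 6001) = 1553.58/1918 = 0.81
a = 4918.81 − 0.81(6001) = 58
Equilibrium: Y = 58 + 0.81Y + 1274.85
0.19Y = 1332.85, so Y = 1332.85/0.19 = 7015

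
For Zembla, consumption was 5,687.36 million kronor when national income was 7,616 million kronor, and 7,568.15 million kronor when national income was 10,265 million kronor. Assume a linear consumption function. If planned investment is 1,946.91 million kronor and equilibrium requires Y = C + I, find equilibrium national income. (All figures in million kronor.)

Y = 7679

MPC = (7568.15 − 5687.36)/(10265 − 7616) = 1880.79/2649 = 0.71
a = 5687.36 − 0.71(7616) = 280
Equilibrium: Y = 280 + 0.71Y + 1946.91
0.29Y = 2226.91, so Y = 2226.91/0.29 = 7679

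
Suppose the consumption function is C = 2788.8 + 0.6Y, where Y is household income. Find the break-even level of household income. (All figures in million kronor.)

Y = 6972

At break-even, C = Y: 2788.8 + 0.6Y = Y
0.4Y = 2788.8, so Y = 2788.8/0.4 = 6972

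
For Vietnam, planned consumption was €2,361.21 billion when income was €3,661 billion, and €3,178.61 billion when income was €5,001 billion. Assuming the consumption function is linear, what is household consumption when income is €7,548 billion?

C = 4732.28

MPC = (3178.61 − 2361.21)/(5001 − 3661) = 817.4/1340 = 0.61
a = 2361.21 − 0.61(3661) = 2361.21 − 2233.21 = 128
C = 128 + 0.61(7548) = 128 + 4604.28 = 4732.28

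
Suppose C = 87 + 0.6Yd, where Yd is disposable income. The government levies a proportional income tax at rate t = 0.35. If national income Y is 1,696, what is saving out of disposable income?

S = 353.96

Yd = (1 − 0.35)(1696) = 0.65(1696) = 1102.4
C = 87 + 0.6(1102.4) = 87 + 661.44 = 748.44
S = Yd − C = 1102.4 − 748.44 = 353.96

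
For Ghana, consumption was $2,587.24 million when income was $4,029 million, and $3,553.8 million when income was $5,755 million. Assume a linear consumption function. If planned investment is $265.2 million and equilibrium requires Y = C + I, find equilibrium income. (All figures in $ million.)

Y = 1355

MPC = (3553.8 − 2587.24)/(5755 − 4029) = 966.56/1726 = 0.56
a = 2587.24 − 0.56(4029) = 331
Equilibrium: Y = 331 + 0.56Y + 265.2
0.44Y = 596.2, so Y = 596.2/0.44 = 1355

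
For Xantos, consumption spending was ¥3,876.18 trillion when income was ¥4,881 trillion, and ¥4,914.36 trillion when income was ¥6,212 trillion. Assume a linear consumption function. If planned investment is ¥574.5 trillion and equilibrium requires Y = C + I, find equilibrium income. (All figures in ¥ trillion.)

Y = 2925

MPC = (4914.36 − 3876.18)/(6212 − 4881) = 1038.18/1331 = 0.78
a = 3876.18 − 0.78(4881) = 69
Equilibrium: Y = 69 + 0.78Y + 574.5
0.22Y = 643.5, so Y = 643.5/0.22 = 2925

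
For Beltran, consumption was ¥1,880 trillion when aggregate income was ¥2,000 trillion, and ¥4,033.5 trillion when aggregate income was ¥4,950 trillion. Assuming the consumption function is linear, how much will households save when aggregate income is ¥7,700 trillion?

MPC = (4033.5 − 1880)/(4950 − 2000) = 2153.5/2950 = 0.73
a = 1880 − 0.73(2000) = 1880 − 1460 = 420
C = 420 + 0.73(7700) = 6041
S = 7700 − 6041 = 1659

S = 1659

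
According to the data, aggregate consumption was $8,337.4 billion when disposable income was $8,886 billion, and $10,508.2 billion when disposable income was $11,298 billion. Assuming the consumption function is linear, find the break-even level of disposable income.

MPC = (10508.2 − 8337.4)/(11298 − 8886) = 2170.8/2412 = 0.9
a = 8337.4 − 0.9(8886) = 8337.4 − 7997.4 = 340
Break-even: Y = a/(1−MPC) = 340/0.1 = 3400

Y = 3400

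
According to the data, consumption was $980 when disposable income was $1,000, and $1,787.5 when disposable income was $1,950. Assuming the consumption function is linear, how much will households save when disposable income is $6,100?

MPC = (1787.5 − 980)/(1950 − 1000) = 807.5/950 = 0.85
a = 980 − 0.85(1000) = 980 − 850 = 130
C = 130 + 0.85(6100) = 5315
S = 6100 − 5315 = 785

S = 785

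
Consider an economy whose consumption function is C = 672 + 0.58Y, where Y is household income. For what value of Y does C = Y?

Y = 1600

At break-even, C = Y: 672 + 0.58Y = Y
0.42Y = 672, so Y = 672/0.42 = 1600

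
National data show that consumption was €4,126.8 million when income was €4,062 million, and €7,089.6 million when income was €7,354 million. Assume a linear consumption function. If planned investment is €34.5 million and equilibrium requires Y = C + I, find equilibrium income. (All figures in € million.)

Y = 5055

MPC = (7089.6 − 4126.8)/(7354 − 4062) = 2962.8/3292 = 0.9
a = 4126.8 − 0.9(4062) = 471
Equilibrium: Y = 471 + 0.9Y + 34.5
0.1Y = 505.5, so Y = 505.5/0.1 = 5055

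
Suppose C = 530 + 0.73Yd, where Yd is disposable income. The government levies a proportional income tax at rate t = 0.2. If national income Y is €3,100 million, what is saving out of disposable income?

S = 139.6

Yd = (1 − 0.2)(3100) = 0.8(3100) = 2480
C = 530 + 0.73(2480) = 530 + 1810.4 = 2340.4
S = Yd − C = 2480 − 2340.4 = 139.6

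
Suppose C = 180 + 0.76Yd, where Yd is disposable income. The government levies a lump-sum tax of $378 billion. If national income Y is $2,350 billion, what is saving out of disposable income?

Yd = Y − T = 2350 − 378 = 1972
C = 180 + 0.76(1972) = 180 + 1498.72 = 1678.72
S = Yd − C = 1972 − 1678.72 = 293.28

S = 293.28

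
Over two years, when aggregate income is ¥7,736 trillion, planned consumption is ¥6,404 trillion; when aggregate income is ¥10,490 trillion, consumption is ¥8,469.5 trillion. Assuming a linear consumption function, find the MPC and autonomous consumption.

MPC = 0.75; a = 602

MPC = ΔC/ΔY = (8469.5 − 6404)/(10490 − 7736) = 2065.5/2754 = 0.75
a = C − MPC·Y = 6404 − 0.75(7736) = 6404 − 5802 = 602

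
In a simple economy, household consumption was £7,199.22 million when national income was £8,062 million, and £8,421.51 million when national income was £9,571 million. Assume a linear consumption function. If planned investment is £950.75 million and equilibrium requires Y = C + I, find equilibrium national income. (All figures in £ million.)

MPC = (8421.51 − 7199.22)/(9571 − 8062) = 1222.29/1509 = 0.81
a = 7199.22 − 0.81(8062) = 669
Equilibrium: Y = 669 + 0.81Y + 950.75
0.19Y = 1619.75, so Y = 1619.75/0.19 = 8525

Y = 8525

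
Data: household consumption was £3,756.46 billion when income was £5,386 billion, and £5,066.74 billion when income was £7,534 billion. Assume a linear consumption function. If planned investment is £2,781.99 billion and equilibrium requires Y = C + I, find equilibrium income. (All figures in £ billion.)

Y = 8341

MPC = (5066.74 − 3756.46)/(7534 − 5386) = 1310.28/2148 = 0.61
a = 3756.46 − 0.61(5386) = 471
Equilibrium: Y = 471 + 0.61Y + 2781.99
0.39Y = 3252.99, so Y = 3252.99/0.39 = 8341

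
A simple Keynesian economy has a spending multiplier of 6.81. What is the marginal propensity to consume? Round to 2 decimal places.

k = 1/(1 − MPC), so 1 − MPC = 1/k = 1/6.81 = 0.1468
MPC = 1 − 0.1468 = 0.85

MPC = 0.85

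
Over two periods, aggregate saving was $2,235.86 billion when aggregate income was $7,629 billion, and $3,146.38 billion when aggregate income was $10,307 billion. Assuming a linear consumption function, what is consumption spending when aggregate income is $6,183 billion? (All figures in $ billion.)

C = 4438.78

MPS = ΔS/ΔY = (3146.38 − 2235.86)/(10307 − 7629) = 910.52/2678 = 0.34
MPC = 1 − MPS = 0.66
Autonomous saving = 2235.86 − 0.34(7629) = -358, so a = 358
C = 358 + 0.66(6183) = 358 + 4080.78 = 4438.78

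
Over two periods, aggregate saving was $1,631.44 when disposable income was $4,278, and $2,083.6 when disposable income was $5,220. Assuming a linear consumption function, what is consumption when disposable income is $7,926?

MPS = ΔS/ΔY = (2083.6 − 1631.44)/(5220 − 4278) = 452.16/942 = 0.48
MPC = 1 − MPS = 0.52
Autonomous saving = 1631.44 − 0.48(4278) = -422, so a = 422
C = 422 + 0.52(7926) = 422 + 4121.52 = 4543.52

C = 4543.52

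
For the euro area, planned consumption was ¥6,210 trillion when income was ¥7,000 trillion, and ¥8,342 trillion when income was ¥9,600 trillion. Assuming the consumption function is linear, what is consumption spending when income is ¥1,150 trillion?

MPC = (8342 − 6210)/(9600 − 7000) = 2132/2600 = 0.82
a = 6210 − 0.82(7000) = 6210 − 5740 = 470
C = 470 + 0.82(1150) = 470 + 943 = 1413

C = 1413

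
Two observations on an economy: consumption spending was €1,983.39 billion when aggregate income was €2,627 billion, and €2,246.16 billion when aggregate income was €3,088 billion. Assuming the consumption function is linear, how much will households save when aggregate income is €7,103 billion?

MPC = (2246.16 − 1983.39)/(3088 − 2627) = 262.77/461 = 0.57
a = 1983.39 − 0.57(2627) = 1983.39 − 1497.39 = 486
C = 486 + 0.57(7103) = 4534.71
S = 7103 − 4534.71 = 2568.29

S = 2568.29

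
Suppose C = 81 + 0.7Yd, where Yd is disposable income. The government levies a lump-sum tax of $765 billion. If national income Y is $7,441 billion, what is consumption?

Yd = Y − T = 7441 − 765 = 6676
C = 81 + 0.7(6676) = 81 + 4673.2 = 4754.2

C = 4754.2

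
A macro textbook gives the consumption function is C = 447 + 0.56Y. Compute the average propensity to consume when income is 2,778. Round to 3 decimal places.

C = 447 + 0.56(2778) = 2002.68
APC = C/Y = 2002.68/2778 = 0.721

APC = 0.721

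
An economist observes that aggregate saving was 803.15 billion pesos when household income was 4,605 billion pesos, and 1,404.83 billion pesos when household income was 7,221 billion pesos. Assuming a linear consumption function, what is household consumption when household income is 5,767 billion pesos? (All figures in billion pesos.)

MPS = ΔS/ΔY = (1404.83 − 803.15)/(7221 − 4605) = 601.68/2616 = 0.23
MPC = 1 − MPS = 0.77
Autonomous saving = 803.15 − 0.23(4605) = -256, so a = 256
C = 256 + 0.77(5767) = 256 + 4440.59 = 4696.59

C = 4696.59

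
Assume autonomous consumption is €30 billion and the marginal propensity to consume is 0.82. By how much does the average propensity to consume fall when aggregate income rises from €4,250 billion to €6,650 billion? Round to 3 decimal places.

ΔAPC = 0.003

At Y = 4250: C = 30 + 0.82(4250) = 3515, APC = 3515/4250 = 0.8271
At Y = 6650: C = 5483, APC = 5483/6650 = 0.8245
Fall in APC = 0.8271 − 0.8245 = 0.0026 ≈ 0.003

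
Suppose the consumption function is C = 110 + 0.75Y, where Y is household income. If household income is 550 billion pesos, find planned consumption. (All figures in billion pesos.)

C = 522.5

C = 110 + 0.75(550) = 110 + 412.5 = 522.5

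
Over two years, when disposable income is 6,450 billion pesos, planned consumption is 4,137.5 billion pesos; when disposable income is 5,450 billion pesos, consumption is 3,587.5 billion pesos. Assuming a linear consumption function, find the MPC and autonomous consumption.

MPC = 0.55; a = 590

MPC = ΔC/ΔY = (4137.5 − 3587.5)/(6450 − 5450) = 550/1000 = 0.55
a = C − MPC·Y = 3587.5 − 0.55(5450) = 3587.5 − 2997.5 = 590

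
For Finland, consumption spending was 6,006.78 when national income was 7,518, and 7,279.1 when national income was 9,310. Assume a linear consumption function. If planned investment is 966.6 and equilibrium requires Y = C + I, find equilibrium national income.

MPC = (7279.1 − 6006.78)/(9310 − 7518) = 1272.32/1792 = 0.71
a = 6006.78 − 0.71(7518) = 669
Equilibrium: Y = 669 + 0.71Y + 966.6
0.29Y = 1635.6, so Y = 1635.6/0.29 = 5640

Y = 5640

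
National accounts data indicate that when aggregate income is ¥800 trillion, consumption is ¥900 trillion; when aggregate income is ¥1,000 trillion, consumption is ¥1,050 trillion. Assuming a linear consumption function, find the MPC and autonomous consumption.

MPC = 0.75; a = 300

MPC = ΔC/ΔY = (1050 − 900)/(1000 − 800) = 150/200 = 0.75
a = C − MPC·Y = 900 − 0.75(800) = 900 − 600 = 300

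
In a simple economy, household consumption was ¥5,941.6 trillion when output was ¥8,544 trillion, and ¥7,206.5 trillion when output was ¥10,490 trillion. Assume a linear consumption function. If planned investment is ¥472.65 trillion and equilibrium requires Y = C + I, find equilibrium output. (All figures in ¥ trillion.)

Y = 2459

MPC = (7206.5 − 5941.6)/(10490 − 8544) = 1264.9/1946 = 0.65
a = 5941.6 − 0.65(8544) = 388
Equilibrium: Y = 388 + 0.65Y + 472.65
0.35Y = 860.65, so Y = 860.65/0.35 = 2459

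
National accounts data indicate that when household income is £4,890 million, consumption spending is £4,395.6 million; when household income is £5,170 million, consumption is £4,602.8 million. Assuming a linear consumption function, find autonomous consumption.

a = 777

MPC = ΔC/ΔY = (4602.8 − 4395.6)/(5170 − 4890) = 207.2/280 = 0.74
a = C − MPC·Y = 4395.6 − 0.74(4890) = 4395.6 − 3618.6 = 777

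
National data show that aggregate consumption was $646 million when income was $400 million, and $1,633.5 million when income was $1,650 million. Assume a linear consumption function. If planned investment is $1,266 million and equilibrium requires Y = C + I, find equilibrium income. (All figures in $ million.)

MPC = (1633.5 − 646)/(1650 − 400) = 987.5/1250 = 0.79
a = 646 − 0.79(400) = 330
Equilibrium: Y = 330 + 0.79Y + 1266
0.21Y = 1596, so Y = 1596/0.21 = 7600

Y = 7600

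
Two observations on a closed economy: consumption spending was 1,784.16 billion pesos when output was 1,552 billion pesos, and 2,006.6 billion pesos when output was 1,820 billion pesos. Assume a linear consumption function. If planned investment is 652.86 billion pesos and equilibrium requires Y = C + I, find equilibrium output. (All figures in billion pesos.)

Y = 6758

MPC = (2006.6 − 1784.16)/(1820 − 1552) = 222.44/268 = 0.83
a = 1784.16 − 0.83(1552) = 496
Equilibrium: Y = 496 + 0.83Y + 652.86
0.17Y = 1148.86, so Y = 1148.86/0.17 = 6758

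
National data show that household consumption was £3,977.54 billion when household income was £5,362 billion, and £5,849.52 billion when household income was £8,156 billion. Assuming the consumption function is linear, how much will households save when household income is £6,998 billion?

MPC = (5849.52 − 3977.54)/(8156 − 5362) = 1871.98/2794 = 0.67
a = 3977.54 − 0.67(5362) = 3977.54 − 3592.54 = 385
C = 385 + 0.67(6998) = 5073.66
S = 6998 − 5073.66 = 1924.34

S = 1924.34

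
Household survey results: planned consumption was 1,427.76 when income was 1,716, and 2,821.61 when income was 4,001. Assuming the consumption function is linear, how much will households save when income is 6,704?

MPC = (2821.61 − 1427.76)/(4001 − 1716) = 1393.85/2285 = 0.61
a = 1427.76 − 0.61(1716) = 1427.76 − 1046.76 = 381
C = 381 + 0.61(6704) = 4470.44
S = 6704 − 4470.44 = 2233.56

S = 2233.56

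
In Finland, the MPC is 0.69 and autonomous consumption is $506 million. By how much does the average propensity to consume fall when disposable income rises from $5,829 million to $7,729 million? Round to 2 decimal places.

At Y = 5829: C = 506 + 0.69(5829) = 4528.01, APC = 4528.01/5829 = 0.777
At Y = 7729: C = 5839.01, APC = 5839.01/7729 = 0.755
Fall in APC = 0.777 − 0.755 = 0.022 ≈ 0.02

ΔAPC = 0.02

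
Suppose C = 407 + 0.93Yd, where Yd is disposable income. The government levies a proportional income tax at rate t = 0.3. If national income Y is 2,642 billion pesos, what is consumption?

C = 2126.942

Yd = (1 − 0.3)(2642) = 0.7(2642) = 1849.4
C = 407 + 0.93(1849.4) = 407 + 1719.942 = 2126.942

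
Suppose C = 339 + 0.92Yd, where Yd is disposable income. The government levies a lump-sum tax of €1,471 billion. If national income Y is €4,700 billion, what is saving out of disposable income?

Yd = Y − T = 4700 − 1471 = 3229
C = 339 + 0.92(3229) = 339 + 2970.68 = 3309.68
S = Yd − C = 3229 − 3309.68 = -80.68

S = -80.68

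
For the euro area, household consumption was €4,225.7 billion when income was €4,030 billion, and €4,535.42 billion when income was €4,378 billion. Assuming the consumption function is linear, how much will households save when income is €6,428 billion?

S = 68.08

MPC = (4535.42 − 4225.7)/(4378 − 4030) = 309.72/348 = 0.89
a = 4225.7 − 0.89(4030) = 4225.7 − 3586.7 = 639
C = 639 + 0.89(6428) = 6359.92
S = 6428 − 6359.92 = 68.08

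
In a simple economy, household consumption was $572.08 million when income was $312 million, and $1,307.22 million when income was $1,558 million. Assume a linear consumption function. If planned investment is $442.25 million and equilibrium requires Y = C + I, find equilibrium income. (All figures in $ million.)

Y = 2025

MPC = (1307.22 − 572.08)/(1558 − 312) = 735.14/1246 = 0.59
a = 572.08 − 0.59(312) = 388
Equilibrium: Y = 388 + 0.59Y + 442.25
0.41Y = 830.25, so Y = 830.25/0.41 = 2025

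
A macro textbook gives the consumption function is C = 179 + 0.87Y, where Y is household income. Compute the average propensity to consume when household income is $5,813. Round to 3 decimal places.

APC = 0.901

C = 179 + 0.87(5813) = 5236.31
APC = C/Y = 5236.31/5813 = 0.901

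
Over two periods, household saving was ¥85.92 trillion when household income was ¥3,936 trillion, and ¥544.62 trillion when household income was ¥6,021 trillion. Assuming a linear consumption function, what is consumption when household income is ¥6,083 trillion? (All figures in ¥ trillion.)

MPS = ΔS/ΔY = (544.62 − 85.92)/(6021 − 3936) = 458.7/2085 = 0.22
MPC = 1 − MPS = 0.78
Autonomous saving = 85.92 − 0.22(3936) = -780, so a = 780
C = 780 + 0.78(6083) = 780 + 4744.74 = 5524.74

C = 5524.74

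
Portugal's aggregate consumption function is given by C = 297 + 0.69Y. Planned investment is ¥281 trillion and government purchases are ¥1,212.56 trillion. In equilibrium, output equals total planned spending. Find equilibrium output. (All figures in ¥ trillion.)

Y = 5776

Y = C + I + G = 297 + 0.69Y + 281 + 1212.56
Y − 0.69Y = 1790.56
0.31Y = 1790.56, so Y = 1790.56/0.31 = 5776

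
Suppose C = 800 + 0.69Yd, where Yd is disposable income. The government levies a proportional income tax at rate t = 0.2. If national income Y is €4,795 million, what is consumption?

C = 3446.84

Yd = (1 − 0.2)(4795) = 0.8(4795) = 3836
C = 800 + 0.69(3836) = 800 + 2646.84 = 3446.84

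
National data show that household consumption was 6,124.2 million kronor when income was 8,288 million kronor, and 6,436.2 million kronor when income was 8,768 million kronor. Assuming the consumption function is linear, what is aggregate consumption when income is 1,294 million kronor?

C = 1578.1

MPC = (6436.2 − 6124.2)/(8768 − 8288) = 312/480 = 0.65
a = 6124.2 − 0.65(8288) = 6124.2 − 5387.2 = 737
C = 737 + 0.65(1294) = 737 + 841.1 = 1578.1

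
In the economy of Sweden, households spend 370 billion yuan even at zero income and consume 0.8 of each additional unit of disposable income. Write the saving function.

S = Y − C = Y − (370 + 0.8Y) = -370 + (1 − 0.8)Y

S = -370 + 0.2Y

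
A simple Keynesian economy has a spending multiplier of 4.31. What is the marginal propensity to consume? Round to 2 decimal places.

k = 1/(1 − MPC), so 1 − MPC = 1/k = 1/4.31 = 0.2320
MPC = 1 − 0.2320 = 0.77

MPC = 0.77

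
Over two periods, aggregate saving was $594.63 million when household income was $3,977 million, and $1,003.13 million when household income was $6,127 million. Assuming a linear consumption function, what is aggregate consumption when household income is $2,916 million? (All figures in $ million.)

MPS = ΔS/ΔY = (1003.13 − 594.63)/(6127 − 3977) = 408.5/2150 = 0.19
MPC = 1 − MPS = 0.81
Autonomous saving = 594.63 − 0.19(3977) = -161, so a = 161
C = 161 + 0.81(2916) = 161 + 2361.96 = 2522.96

C = 2522.96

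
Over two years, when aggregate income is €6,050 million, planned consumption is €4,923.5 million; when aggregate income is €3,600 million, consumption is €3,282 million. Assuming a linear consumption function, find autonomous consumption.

MPC = ΔC/ΔY = (4923.5 − 3282)/(6050 − 3600) = 1641.5/2450 = 0.67
a = C − MPC·Y = 3282 − 0.67(3600) = 3282 − 2412 = 870

a = 870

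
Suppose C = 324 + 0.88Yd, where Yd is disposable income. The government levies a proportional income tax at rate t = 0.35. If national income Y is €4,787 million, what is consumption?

C = 3062.164

Yd = (1 − 0.35)(4787) = 0.65(4787) = 3111.55
C = 324 + 0.88(3111.55) = 324 + 2738.164 = 3062.164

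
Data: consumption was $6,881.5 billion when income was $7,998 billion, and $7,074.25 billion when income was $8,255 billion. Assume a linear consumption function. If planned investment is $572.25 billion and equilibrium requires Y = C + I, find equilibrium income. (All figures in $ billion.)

MPC = (7074.25 − 6881.5)/(8255 − 7998) = 192.75/257 = 0.75
a = 6881.5 − 0.75(7998) = 883
Equilibrium: Y = 883 + 0.75Y + 572.25
0.25Y = 1455.25, so Y = 1455.25/0.25 = 5821

Y = 5821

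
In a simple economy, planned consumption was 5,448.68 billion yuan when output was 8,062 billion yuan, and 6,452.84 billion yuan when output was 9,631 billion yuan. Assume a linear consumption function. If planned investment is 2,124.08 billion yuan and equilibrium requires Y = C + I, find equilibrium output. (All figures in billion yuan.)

Y = 6703

MPC = (6452.84 − 5448.68)/(9631 − 8062) = 1004.16/1569 = 0.64
a = 5448.68 − 0.64(8062) = 289
Equilibrium: Y = 289 + 0.64Y + 2124.08
0.36Y = 2413.08, so Y = 2413.08/0.36 = 6703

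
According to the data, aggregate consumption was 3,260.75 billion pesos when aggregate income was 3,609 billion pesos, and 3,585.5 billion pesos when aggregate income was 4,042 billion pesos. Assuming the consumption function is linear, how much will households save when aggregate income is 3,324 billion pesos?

MPC = (3585.5 − 3260.75)/(4042 − 3609) = 324.75/433 = 0.75
a = 3260.75 − 0.75(3609) = 3260.75 − 2706.75 = 554
C = 554 + 0.75(3324) = 3047
S = 3324 − 3047 = 277

S = 277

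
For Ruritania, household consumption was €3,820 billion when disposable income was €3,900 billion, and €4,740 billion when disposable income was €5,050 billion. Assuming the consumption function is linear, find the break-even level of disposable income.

Y = 3500

MPC = (4740 − 3820)/(5050 − 3900) = 920/1150 = 0.8
a = 3820 − 0.8(3900) = 3820 − 3120 = 700
Break-even: Y = a/(1−MPC) = 700/0.2 = 3500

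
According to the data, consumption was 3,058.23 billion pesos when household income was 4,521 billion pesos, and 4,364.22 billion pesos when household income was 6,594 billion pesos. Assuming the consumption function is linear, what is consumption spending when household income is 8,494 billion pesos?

MPC = (4364.22 − 3058.23)/(6594 − 4521) = 1305.99/2073 = 0.63
a = 3058.23 − 0.63(4521) = 3058.23 − 2848.23 = 210
C = 210 + 0.63(8494) = 210 + 5351.22 = 5561.22

C = 5561.22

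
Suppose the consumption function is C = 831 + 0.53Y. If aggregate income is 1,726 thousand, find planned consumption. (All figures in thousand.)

C = 831 + 0.53(1726) = 831 + 914.78 = 1745.78

C = 1745.78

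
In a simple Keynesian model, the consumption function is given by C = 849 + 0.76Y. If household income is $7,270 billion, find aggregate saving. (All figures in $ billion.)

S = 895.8

C = 849 + 0.76(7270) = 849 + 5525.2 = 6374.2
S = Y − C = 7270 − 6374.2 = 895.8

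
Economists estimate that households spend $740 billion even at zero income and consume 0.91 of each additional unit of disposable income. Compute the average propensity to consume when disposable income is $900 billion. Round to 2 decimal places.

APC = 1.73

C = 740 + 0.91(900) = 1559
APC = C/Y = 1559/900 = 1.73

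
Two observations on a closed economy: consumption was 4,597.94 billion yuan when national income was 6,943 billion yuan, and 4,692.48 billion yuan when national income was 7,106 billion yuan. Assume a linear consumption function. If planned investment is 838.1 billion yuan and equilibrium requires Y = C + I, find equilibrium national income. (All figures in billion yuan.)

Y = 3355

MPC = (4692.48 − 4597.94)/(7106 − 6943) = 94.54/163 = 0.58
a = 4597.94 − 0.58(6943) = 571
Equilibrium: Y = 571 + 0.58Y + 838.1
0.42Y = 1409.1, so Y = 1409.1/0.42 = 3355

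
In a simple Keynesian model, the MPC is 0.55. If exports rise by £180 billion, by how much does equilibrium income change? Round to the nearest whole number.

The multiplier is 1/(1 − MPC) = 1/0.45.
ΔY = 180/0.45 = 400.00 ≈ 400

ΔY ≈ 400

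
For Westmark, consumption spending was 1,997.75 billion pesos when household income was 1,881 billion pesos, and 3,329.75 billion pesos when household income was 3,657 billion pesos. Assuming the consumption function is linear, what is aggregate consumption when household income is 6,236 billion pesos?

C = 5264

MPC = (3329.75 − 1997.75)/(3657 − 1881) = 1332/1776 = 0.75
a = 1997.75 − 0.75(1881) = 1997.75 − 1410.75 = 587
C = 587 + 0.75(6236) = 587 + 4677 = 5264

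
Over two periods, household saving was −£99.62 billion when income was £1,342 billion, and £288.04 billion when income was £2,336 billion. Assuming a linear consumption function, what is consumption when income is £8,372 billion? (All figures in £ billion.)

C = 5729.92

MPS = ΔS/ΔY = (288.04 − (-99.62))/(2336 − 1342) = 387.66/994 = 0.39
MPC = 1 − MPS = 0.61
Autonomous saving = -99.62 − 0.39(1342) = -623, so a = 623
C = 623 + 0.61(8372) = 623 + 5106.92 = 5729.92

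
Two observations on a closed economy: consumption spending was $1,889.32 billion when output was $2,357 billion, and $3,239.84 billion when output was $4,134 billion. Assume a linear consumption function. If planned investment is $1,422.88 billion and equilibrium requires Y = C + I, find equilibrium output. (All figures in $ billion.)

Y = 6337

MPC = (3239.84 − 1889.32)/(4134 − 2357) = 1350.52/1777 = 0.76
a = 1889.32 − 0.76(2357) = 98
Equilibrium: Y = 98 + 0.76Y + 1422.88
0.24Y = 1520.88, so Y = 1520.88/0.24 = 6337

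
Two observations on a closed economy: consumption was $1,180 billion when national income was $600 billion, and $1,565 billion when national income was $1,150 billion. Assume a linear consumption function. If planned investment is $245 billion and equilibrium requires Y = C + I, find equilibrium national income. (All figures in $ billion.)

MPC = (1565 − 1180)/(1150 − 600) = 385/550 = 0.7
a = 1180 − 0.7(600) = 760
Equilibrium: Y = 760 + 0.7Y + 245
0.3Y = 1005, so Y = 1005/0.3 = 3350

Y = 3350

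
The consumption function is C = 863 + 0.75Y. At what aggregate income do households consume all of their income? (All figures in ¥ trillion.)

At break-even, C = Y: 863 + 0.75Y = Y
0.25Y = 863, so Y = 863/0.25 = 3452

Y = 3452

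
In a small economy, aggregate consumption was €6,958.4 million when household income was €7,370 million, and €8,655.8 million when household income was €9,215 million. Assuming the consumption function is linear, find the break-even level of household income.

MPC = (8655.8 − 6958.4)/(9215 − 7370) = 1697.4/1845 = 0.92
a = 6958.4 − 0.92(7370) = 6958.4 − 6780.4 = 178
Break-even: Y = a/(1−MPC) = 178/0.08 = 2225

Y = 2225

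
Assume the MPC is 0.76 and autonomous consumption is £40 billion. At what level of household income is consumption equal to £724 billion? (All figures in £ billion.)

Y = 900

40 + 0.76Y = 724
0.76Y = 684, so Y = 684/0.76 = 900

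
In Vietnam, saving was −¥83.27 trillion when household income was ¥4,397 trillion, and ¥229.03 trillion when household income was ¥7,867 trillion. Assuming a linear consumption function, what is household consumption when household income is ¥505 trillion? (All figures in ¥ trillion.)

C = 938.55

MPS = ΔS/ΔY = (229.03 − (-83.27))/(7867 − 4397) = 312.3/3470 = 0.09
MPC = 1 − MPS = 0.91
Autonomous saving = -83.27 − 0.09(4397) = -479, so a = 479
C = 479 + 0.91(505) = 479 + 459.55 = 938.55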